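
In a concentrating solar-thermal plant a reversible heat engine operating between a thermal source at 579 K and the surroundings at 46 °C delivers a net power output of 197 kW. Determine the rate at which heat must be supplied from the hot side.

Q̇_H ≈ 439.0 kW

T_C = 46 °C → 46 + 273.15 = 319.15 K.
Since the cycle is reversible, η = 1 − T_C/T_H = 1 − 319.15/579.00 = 0.4488.
Q_H = W/η = 197/0.4488 = 439.0 kW.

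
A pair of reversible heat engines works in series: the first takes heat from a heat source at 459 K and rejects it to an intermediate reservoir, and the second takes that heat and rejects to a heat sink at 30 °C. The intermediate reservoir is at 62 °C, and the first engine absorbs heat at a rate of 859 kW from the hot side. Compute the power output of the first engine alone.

T_C = 30 °C → 30 + 273.15 = 303.15 K.
T_m = 62 °C → 62 + 273.15 = 335.15 K.
First-stage efficiency η₁ = 1 − T_m/T_H = 1 − 335.15/459.00 = 0.2698.
W₁ = η₁·Q_H = 0.2698 × 859 = 231.8 kW.

Ẇ₁ ≈ 231.8 kW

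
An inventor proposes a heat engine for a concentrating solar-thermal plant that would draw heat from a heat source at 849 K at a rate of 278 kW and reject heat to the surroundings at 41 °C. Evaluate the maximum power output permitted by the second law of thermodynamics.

Ẇ_max ≈ 175 kW

T_C = 41 °C → 41 + 273.15 = 314.15 K.
By the Carnot theorem, η_max = 1 − T_C/T_H = 1 − 314.15/849.00 = 0.6300.
W_max = η_max · Q_H = 0.6300 × 278 = 175 kW.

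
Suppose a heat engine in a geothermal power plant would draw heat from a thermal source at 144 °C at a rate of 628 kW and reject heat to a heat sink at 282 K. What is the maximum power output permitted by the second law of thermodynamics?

Ẇ_max ≈ 203 kW

T_H = 144 °C → 144 + 273.15 = 417.15 K.
No engine can exceed the Carnot limit: η_max = 1 − T_C/T_H = 1 − 282.00/417.15 = 0.3240.
W_max = η_max · Q_H = 0.3240 × 628 = 203 kW.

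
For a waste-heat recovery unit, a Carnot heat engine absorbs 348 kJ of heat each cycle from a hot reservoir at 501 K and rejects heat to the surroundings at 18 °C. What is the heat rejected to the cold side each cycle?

T_C = 18 °C → 18 + 273.15 = 291.15 K.
Carnot efficiency: η = 1 − T_C/T_H = 1 − 291.15/501.00 = 0.4189.
For a reversible cycle Q_C/Q_H = T_C/T_H, so Q_C = 348 × 291.15/501.00 = 202 kJ.

Q_C ≈ 202 kJ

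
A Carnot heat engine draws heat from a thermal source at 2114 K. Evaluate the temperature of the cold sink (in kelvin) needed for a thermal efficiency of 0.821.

From η = 1 − T_C/T_H, T_C = T_H·(1 − η) = 2114.00 × (1 − 0.821) = 378 K.

T_C ≈ 378 K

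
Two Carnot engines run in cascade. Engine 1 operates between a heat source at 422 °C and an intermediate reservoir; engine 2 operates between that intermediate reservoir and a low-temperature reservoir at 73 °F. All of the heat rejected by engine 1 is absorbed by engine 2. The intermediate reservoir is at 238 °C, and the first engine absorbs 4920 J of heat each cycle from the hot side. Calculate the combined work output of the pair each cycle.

T_H = 422 °C → 422 + 273.15 = 695.15 K.
T_C = 73 °F → (73 − 32) × 5/9 = 22.78 °C = 295.93 K.
Two reversible stages in series are equivalent to a single Carnot engine between T_H and T_C, so η_total = 1 − T_C/T_H = 1 − 295.93/695.15 = 0.5743.
W_total = η_total · Q_H = 0.5743 × 4920 = 2830 J.

W_total ≈ 2830 J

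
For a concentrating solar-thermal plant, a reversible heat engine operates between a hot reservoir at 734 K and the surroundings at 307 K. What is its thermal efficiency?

For a reversible engine, η = 1 − T_C/T_H = 1 − 307.00/734.00 = 0.582.

η ≈ 0.582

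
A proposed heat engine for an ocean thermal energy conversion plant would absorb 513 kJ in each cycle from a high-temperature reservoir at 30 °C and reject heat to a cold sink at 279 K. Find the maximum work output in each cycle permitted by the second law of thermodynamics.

W_max ≈ 40.87 kJ

T_H = 30 °C → 30 + 273.15 = 303.15 K.
By the Carnot theorem, η_max = 1 − T_C/T_H = 1 − 279.00/303.15 = 0.0797.
W_max = η_max · Q_H = 0.0797 × 513 = 40.87 kJ.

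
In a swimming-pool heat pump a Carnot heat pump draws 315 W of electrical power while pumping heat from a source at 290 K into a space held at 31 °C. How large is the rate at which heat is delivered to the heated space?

T_H = 31 °C → 31 + 273.15 = 304.15 K.
For a reversible heat pump, COP_HP = T_H/(T_H − T_C) = 304.15/14.15 = 21.4947.
Q_H = COP_HP · W = 21.4947 × 315 = 6770 W.

Q̇_H ≈ 6770 W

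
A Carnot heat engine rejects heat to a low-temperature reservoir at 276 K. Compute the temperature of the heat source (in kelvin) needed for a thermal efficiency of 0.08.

From η = 1 − T_C/T_H, solving for T_H gives T_H = T_C/(1 − η) = 276.00/(1 − 0.08) = 300.0 K.

T_H ≈ 300.0 K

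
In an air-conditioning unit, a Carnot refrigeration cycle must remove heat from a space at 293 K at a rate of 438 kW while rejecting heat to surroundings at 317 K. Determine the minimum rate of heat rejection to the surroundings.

Q̇_H ≈ 474 kW

For a reversible cycle Q_H/Q_C = T_H/T_C, so Q_H = Q_C·T_H/T_C = 438 × 317.00/293.00 = 474 kW.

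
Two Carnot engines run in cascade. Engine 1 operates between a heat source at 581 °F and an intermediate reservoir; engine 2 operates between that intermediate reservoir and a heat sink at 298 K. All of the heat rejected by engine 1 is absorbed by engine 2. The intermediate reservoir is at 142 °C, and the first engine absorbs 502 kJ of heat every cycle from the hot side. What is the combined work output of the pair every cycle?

W_total ≈ 243 kJ

T_H = 581 °F → (581 − 32) × 5/9 = 305.00 °C = 578.15 K.
Two reversible stages in series are equivalent to a single Carnot engine between T_H and T_C, so η_total = 1 − T_C/T_H = 1 − 298.00/578.15 = 0.4846.
W_total = η_total · Q_H = 0.4846 × 502 = 243 kJ.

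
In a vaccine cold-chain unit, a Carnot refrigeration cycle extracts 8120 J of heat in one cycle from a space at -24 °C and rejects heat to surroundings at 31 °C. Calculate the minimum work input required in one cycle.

T_H = 31 °C → 31 + 273.15 = 304.15 K.
T_C = -24 °C → -24 + 273.15 = 249.15 K.
Carnot COP: COP_R = T_C/(T_H − T_C) = 249.15/55.00 = 4.5300.
W = Q_C/COP_R = 8120/4.5300 = 1792 J.

W_in ≈ 1792 J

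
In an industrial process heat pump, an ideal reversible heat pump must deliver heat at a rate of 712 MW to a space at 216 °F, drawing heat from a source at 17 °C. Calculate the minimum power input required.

T_H = 216 °F → (216 − 32) × 5/9 = 102.22 °C = 375.37 K.
T_C = 17 °C → 17 + 273.15 = 290.15 K.
For a reversible heat pump, COP_HP = T_H/(T_H − T_C) = 375.37/85.22 = 4.4046.
W = Q_H/COP_HP = 712/4.4046 = 162 MW.

Ẇ_in ≈ 162 MW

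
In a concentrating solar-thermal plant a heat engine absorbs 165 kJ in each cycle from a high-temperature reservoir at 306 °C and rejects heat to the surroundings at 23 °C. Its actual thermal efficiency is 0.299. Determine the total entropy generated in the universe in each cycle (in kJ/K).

T_H = 306 °C → 306 + 273.15 = 579.15 K.
T_C = 23 °C → 23 + 273.15 = 296.15 K.
W = η·Q_H = 0.299 × 165 = 49.34 kJ, so Q_C = Q_H − W = 115.7 kJ.
The hot reservoir loses entropy Q_H/T_H = 165/579.15 = 0.2849 kJ/K; the cold reservoir gains Q_C/T_C = 115.7/296.15 = 0.3906 kJ/K.
ΔS_univ = −Q_H/T_H + Q_C/T_C = 0.106 kJ/K (> 0, since η = 0.299 < η_Carnot = 0.489).

ΔS_univ ≈ 0.106 kJ/K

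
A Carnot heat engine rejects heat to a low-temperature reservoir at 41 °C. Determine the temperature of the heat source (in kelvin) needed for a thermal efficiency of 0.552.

T_C = 41 °C → 41 + 273.15 = 314.15 K.
From η = 1 − T_C/T_H, solving for T_H gives T_H = T_C/(1 − η) = 314.15/(1 − 0.552) = 701 K.

T_H ≈ 701 K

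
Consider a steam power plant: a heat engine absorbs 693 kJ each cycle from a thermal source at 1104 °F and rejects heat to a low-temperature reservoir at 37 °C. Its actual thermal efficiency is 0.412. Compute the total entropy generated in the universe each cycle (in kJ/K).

ΔS_univ ≈ 0.516 kJ/K

T_H = 1104 °F → (1104 − 32) × 5/9 = 595.56 °C = 868.71 K.
T_C = 37 °C → 37 + 273.15 = 310.15 K.
W = η·Q_H = 0.412 × 693 = 285.5 kJ, so Q_C = Q_H − W = 407.5 kJ.
Entropy balance on the reservoirs: −Q_H/T_H = -0.7977 kJ/K, +Q_C/T_C = 1.314 kJ/K.
ΔS_univ = −Q_H/T_H + Q_C/T_C = 0.516 kJ/K (> 0, since η = 0.412 < η_Carnot = 0.643).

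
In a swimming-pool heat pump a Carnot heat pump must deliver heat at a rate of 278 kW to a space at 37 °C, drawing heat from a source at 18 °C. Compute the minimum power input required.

Ẇ_in ≈ 17.0 kW

T_H = 37 °C → 37 + 273.15 = 310.15 K.
T_C = 18 °C → 18 + 273.15 = 291.15 K.
For a reversible heat pump, COP_HP = T_H/(T_H − T_C) = 310.15/19.00 = 16.3237.
W = Q_H/COP_HP = 278/16.3237 = 17.0 kW.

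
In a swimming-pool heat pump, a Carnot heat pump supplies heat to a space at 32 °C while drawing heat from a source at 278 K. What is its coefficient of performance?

COP_HP ≈ 11.24

T_H = 32 °C → 32 + 273.15 = 305.15 K.
Reversible heating COP: COP_HP = T_H/(T_H − T_C) = 305.15/(305.15 − 278.00) = 11.24.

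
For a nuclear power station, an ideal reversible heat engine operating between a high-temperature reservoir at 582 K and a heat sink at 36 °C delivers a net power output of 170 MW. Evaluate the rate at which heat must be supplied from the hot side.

T_C = 36 °C → 36 + 273.15 = 309.15 K.
For a reversible engine, η = 1 − T_C/T_H = 1 − 309.15/582.00 = 0.4688.
Q_H = W/η = 170/0.4688 = 362.6 MW.

Q̇_H ≈ 362.6 MW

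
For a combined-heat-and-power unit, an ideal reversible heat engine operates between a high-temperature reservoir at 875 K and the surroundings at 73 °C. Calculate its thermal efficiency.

η ≈ 0.6044

T_C = 73 °C → 73 + 273.15 = 346.15 K.
The Carnot efficiency is η = 1 − T_C/T_H = 1 − 346.15/875.00 = 0.6044.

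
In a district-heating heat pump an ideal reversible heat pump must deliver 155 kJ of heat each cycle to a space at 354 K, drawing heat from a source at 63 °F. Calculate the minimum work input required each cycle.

T_C = 63 °F → (63 − 32) × 5/9 = 17.22 °C = 290.37 K.
The Carnot heat-pump COP is COP_HP = T_H/(T_H − T_C) = 354.00/63.63 = 5.5636.
W = Q_H/COP_HP = 155/5.5636 = 27.9 kJ.

W_in ≈ 27.9 kJ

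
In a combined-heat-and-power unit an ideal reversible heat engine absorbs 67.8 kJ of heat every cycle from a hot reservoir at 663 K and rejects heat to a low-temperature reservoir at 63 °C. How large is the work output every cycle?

W ≈ 33.4 kJ

T_C = 63 °C → 63 + 273.15 = 336.15 K.
Since the cycle is reversible, η = 1 − T_C/T_H = 1 − 336.15/663.00 = 0.4930.
W = η·Q_H = 0.4930 × 67.8 = 33.4 kJ.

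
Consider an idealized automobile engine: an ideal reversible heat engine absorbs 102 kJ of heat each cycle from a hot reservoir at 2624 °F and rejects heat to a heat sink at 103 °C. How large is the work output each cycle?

W ≈ 79.6 kJ

T_H = 2624 °F → (2624 − 32) × 5/9 = 1440.00 °C = 1713.15 K.
T_C = 103 °C → 103 + 273.15 = 376.15 K.
Since the cycle is reversible, η = 1 − T_C/T_H = 1 − 376.15/1713.15 = 0.7804.
W = η·Q_H = 0.7804 × 102 = 79.6 kJ.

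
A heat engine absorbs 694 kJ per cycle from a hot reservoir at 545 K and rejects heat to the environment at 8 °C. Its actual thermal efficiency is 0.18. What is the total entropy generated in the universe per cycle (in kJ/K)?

ΔS_univ ≈ 0.751 kJ/K

T_C = 8 °C → 8 + 273.15 = 281.15 K.
W = η·Q_H = 0.18 × 694 = 124.9 kJ, so Q_C = Q_H − W = 569.1 kJ.
The hot reservoir loses entropy Q_H/T_H = 694/545.00 = 1.273 kJ/K; the cold reservoir gains Q_C/T_C = 569.1/281.15 = 2.024 kJ/K.
ΔS_univ = −Q_H/T_H + Q_C/T_C = 0.751 kJ/K (> 0, since η = 0.18 < η_Carnot = 0.484).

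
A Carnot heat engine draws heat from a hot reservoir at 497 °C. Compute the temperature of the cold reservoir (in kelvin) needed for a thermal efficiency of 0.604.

T_H = 497 °C → 497 + 273.15 = 770.15 K.
From η = 1 − T_C/T_H, T_C = T_H·(1 − η) = 770.15 × (1 − 0.604) = 305 K.

T_C ≈ 305 K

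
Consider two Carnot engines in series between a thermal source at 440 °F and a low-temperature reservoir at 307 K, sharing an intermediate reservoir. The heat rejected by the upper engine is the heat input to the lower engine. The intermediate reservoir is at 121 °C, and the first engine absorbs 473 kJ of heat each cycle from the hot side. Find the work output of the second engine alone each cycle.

T_H = 440 °F → (440 − 32) × 5/9 = 226.67 °C = 499.82 K.
T_m = 121 °C → 121 + 273.15 = 394.15 K.
Heat entering the second stage: Q_m = Q_H·(T_m/T_H) = 473 × 394.15/499.82 = 373 kJ.
Second-stage efficiency η₂ = 1 − T_C/T_m = 1 − 307.00/394.15 = 0.2211, so W₂ = η₂·Q_m = 82.5 kJ.

W₂ ≈ 82.5 kJ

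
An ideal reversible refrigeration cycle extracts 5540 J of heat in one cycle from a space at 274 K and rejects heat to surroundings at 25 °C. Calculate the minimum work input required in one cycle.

T_H = 25 °C → 25 + 273.15 = 298.15 K.
Carnot COP: COP_R = T_C/(T_H − T_C) = 274.00/24.15 = 11.3458.
W = Q_C/COP_R = 5540/11.3458 = 488 J.

W_in ≈ 488 J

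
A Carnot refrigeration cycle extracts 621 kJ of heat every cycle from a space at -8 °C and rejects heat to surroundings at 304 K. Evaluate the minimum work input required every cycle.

T_C = -8 °C → -8 + 273.15 = 265.15 K.
For a reversible refrigerator, COP_R = T_C/(T_H − T_C) = 265.15/38.85 = 6.8250.
W = Q_C/COP_R = 621/6.8250 = 91.0 kJ.

W_in ≈ 91.0 kJ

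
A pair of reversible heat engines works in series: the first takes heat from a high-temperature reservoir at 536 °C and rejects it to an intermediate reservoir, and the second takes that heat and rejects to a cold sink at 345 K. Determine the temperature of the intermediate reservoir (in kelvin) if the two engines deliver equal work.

T_H = 536 °C → 536 + 273.15 = 809.15 K.
For reversible stages Q_m = Q_H·(T_m/T_H). Setting W₁ = Q_H(1 − T_m/T_H) equal to W₂ = Q_m(1 − T_C/T_m) = Q_H·(T_m − T_C)/T_H gives T_H − T_m = T_m − T_C, so T_m = (T_H + T_C)/2 = (809.15 + 345.00)/2 = 577 K.

T_m ≈ 577 K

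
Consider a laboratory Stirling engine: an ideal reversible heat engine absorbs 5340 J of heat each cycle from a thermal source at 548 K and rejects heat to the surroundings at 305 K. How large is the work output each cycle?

W ≈ 2368 J

The Carnot efficiency is η = 1 − T_C/T_H = 1 − 305.00/548.00 = 0.4434.
W = η·Q_H = 0.4434 × 5340 = 2368 J.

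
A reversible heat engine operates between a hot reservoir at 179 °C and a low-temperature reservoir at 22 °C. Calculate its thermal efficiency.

η ≈ 0.347

T_H = 179 °C → 179 + 273.15 = 452.15 K.
T_C = 22 °C → 22 + 273.15 = 295.15 K.
The Carnot efficiency is η = 1 − T_C/T_H = 1 − 295.15/452.15 = 0.347.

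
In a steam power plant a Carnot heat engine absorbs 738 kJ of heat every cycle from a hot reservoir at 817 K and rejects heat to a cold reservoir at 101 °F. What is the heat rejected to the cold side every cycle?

Q_C ≈ 281.4 kJ

T_C = 101 °F → (101 − 32) × 5/9 = 38.33 °C = 311.48 K.
Since the cycle is reversible, η = 1 − T_C/T_H = 1 − 311.48/817.00 = 0.6187.
For a reversible cycle Q_C/Q_H = T_C/T_H, so Q_C = 738 × 311.48/817.00 = 281.4 kJ.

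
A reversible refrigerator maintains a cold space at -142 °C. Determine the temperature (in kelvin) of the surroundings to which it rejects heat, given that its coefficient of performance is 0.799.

T_C = -142 °C → -142 + 273.15 = 131.15 K.
COP_R = T_C/(T_H − T_C) ⇒ T_H = T_C·(1 + 1/COP_R) = 131.15 × (1 + 1/0.799) = 295.3 K.

T_H ≈ 295.3 K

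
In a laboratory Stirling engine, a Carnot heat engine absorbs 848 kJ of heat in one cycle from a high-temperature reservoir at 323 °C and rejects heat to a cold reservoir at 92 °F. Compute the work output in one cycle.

W ≈ 412 kJ

T_H = 323 °C → 323 + 273.15 = 596.15 K.
T_C = 92 °F → (92 − 32) × 5/9 = 33.33 °C = 306.48 K.
The Carnot efficiency is η = 1 − T_C/T_H = 1 − 306.48/596.15 = 0.4859.
W = η·Q_H = 0.4859 × 848 = 412 kJ.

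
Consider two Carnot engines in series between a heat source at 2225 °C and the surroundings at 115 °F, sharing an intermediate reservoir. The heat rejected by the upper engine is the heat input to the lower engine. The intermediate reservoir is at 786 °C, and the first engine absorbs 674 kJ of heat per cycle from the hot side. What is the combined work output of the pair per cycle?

W_total ≈ 587.9 kJ

T_H = 2225 °C → 2225 + 273.15 = 2498.15 K.
T_C = 115 °F → (115 − 32) × 5/9 = 46.11 °C = 319.26 K.
Two reversible stages in series are equivalent to a single Carnot engine between T_H and T_C, so η_total = 1 − T_C/T_H = 1 − 319.26/2498.15 = 0.8722.
W_total = η_total · Q_H = 0.8722 × 674 = 587.9 kJ.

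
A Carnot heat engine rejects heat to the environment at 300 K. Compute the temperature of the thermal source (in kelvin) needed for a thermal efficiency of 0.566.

From η = 1 − T_C/T_H, solving for T_H gives T_H = T_C/(1 − η) = 300.00/(1 − 0.566) = 691 K.

T_H ≈ 691 K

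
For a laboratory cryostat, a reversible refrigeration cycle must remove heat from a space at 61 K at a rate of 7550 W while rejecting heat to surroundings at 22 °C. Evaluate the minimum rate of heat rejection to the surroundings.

Q̇_H ≈ 36500 W

T_H = 22 °C → 22 + 273.15 = 295.15 K.
For a reversible cycle Q_H/Q_C = T_H/T_C, so Q_H = Q_C·T_H/T_C = 7550 × 295.15/61.00 = 36500 W.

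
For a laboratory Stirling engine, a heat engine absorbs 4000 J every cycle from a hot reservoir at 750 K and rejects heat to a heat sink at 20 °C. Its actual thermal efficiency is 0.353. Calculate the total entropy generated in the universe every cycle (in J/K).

T_C = 20 °C → 20 + 273.15 = 293.15 K.
W = η·Q_H = 0.353 × 4000 = 1412 J, so Q_C = Q_H − W = 2588 J.
Reservoir entropy changes: ΔS_H = −Q_H/T_H = −4000/750.00 = -5.333 J/K and ΔS_C = +Q_C/T_C = 2588/293.15 = 8.828 J/K.
ΔS_univ = −Q_H/T_H + Q_C/T_C = 3.495 J/K (> 0, since η = 0.353 < η_Carnot = 0.609).

ΔS_univ ≈ 3.495 J/K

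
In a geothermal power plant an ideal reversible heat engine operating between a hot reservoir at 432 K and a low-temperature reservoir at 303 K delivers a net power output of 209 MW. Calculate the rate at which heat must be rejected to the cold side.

Q̇_C ≈ 491 MW

The Carnot efficiency is η = 1 − T_C/T_H = 1 − 303.00/432.00 = 0.2986.
Since Q_C/Q_H = T_C/T_H and Q_H = W/η, Q_C = W·T_C/(T_H − T_C) = 209 × 303.00/129.00 = 491 MW.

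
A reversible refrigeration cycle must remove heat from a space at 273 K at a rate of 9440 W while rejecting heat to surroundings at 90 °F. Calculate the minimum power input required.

T_H = 90 °F → (90 − 32) × 5/9 = 32.22 °C = 305.37 K.
For a reversible refrigerator, COP_R = T_C/(T_H − T_C) = 273.00/32.37 = 8.4332.
W = Q_C/COP_R = 9440/8.4332 = 1119 W.

Ẇ_in ≈ 1119 W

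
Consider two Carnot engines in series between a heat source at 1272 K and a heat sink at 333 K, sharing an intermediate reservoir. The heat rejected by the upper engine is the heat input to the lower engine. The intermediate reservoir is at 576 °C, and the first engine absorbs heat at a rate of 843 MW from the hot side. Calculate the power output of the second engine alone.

T_m = 576 °C → 576 + 273.15 = 849.15 K.
Heat entering the second stage: Q_m = Q_H·(T_m/T_H) = 843 × 849.15/1272.00 = 563 MW.
Second-stage efficiency η₂ = 1 − T_C/T_m = 1 − 333.00/849.15 = 0.6078, so W₂ = η₂·Q_m = 342 MW.

Ẇ₂ ≈ 342 MW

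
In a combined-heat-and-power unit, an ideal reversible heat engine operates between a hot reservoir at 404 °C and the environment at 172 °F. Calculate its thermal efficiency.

η ≈ 0.482

T_H = 404 °C → 404 + 273.15 = 677.15 K.
T_C = 172 °F → (172 − 32) × 5/9 = 77.78 °C = 350.93 K.
Since the cycle is reversible, η = 1 − T_C/T_H = 1 − 350.93/677.15 = 0.482.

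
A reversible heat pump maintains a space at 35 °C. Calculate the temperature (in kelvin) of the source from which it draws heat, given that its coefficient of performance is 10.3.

T_C ≈ 278.2 K

T_H = 35 °C → 35 + 273.15 = 308.15 K.
COP_HP = T_H/(T_H − T_C) ⇒ T_C = T_H·(COP_HP − 1)/COP_HP = 308.15 × (10.3 − 1)/10.3 = 278.2 K.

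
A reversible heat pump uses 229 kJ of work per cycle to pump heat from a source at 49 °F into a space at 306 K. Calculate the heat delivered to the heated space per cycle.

Q_H ≈ 2994 kJ

T_C = 49 °F → (49 − 32) × 5/9 = 9.44 °C = 282.59 K.
The Carnot heat-pump COP is COP_HP = T_H/(T_H − T_C) = 306.00/23.41 = 13.0738.
Q_H = COP_HP · W = 13.0738 × 229 = 2994 kJ.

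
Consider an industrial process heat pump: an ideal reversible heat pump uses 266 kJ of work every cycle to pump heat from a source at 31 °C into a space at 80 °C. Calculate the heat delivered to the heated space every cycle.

T_H = 80 °C → 80 + 273.15 = 353.15 K.
T_C = 31 °C → 31 + 273.15 = 304.15 K.
For a reversible heat pump, COP_HP = T_H/(T_H − T_C) = 353.15/49.00 = 7.2071.
Q_H = COP_HP · W = 7.2071 × 266 = 1917 kJ.

Q_H ≈ 1917 kJ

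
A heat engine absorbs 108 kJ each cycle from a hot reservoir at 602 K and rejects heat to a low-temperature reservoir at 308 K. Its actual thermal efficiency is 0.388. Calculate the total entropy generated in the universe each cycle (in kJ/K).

ΔS_univ ≈ 0.0352 kJ/K

W = η·Q_H = 0.388 × 108 = 41.90 kJ, so Q_C = Q_H − W = 66.10 kJ.
The hot reservoir loses entropy Q_H/T_H = 108/602.00 = 0.1794 kJ/K; the cold reservoir gains Q_C/T_C = 66.10/308.00 = 0.2146 kJ/K.
ΔS_univ = −Q_H/T_H + Q_C/T_C = 0.0352 kJ/K (> 0, since η = 0.388 < η_Carnot = 0.488).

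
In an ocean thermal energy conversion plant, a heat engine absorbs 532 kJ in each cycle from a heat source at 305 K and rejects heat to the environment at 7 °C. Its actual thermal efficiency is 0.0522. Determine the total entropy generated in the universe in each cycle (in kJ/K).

ΔS_univ ≈ 0.0556 kJ/K

T_C = 7 °C → 7 + 273.15 = 280.15 K.
W = η·Q_H = 0.0522 × 532 = 27.77 kJ, so Q_C = Q_H − W = 504.2 kJ.
Reservoir entropy changes: ΔS_H = −Q_H/T_H = −532/305.00 = -1.744 kJ/K and ΔS_C = +Q_C/T_C = 504.2/280.15 = 1.800 kJ/K.
ΔS_univ = −Q_H/T_H + Q_C/T_C = 0.0556 kJ/K (> 0, since η = 0.0522 < η_Carnot = 0.081).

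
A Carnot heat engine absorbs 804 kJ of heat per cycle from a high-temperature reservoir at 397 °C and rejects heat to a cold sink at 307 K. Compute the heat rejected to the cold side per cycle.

Q_C ≈ 368 kJ

T_H = 397 °C → 397 + 273.15 = 670.15 K.
For a reversible engine, η = 1 − T_C/T_H = 1 − 307.00/670.15 = 0.5419.
For a reversible cycle Q_C/Q_H = T_C/T_H, so Q_C = 804 × 307.00/670.15 = 368 kJ.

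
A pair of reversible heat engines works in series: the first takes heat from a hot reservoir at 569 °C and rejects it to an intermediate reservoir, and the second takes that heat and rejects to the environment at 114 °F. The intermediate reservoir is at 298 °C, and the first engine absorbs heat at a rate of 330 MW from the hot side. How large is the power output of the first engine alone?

T_H = 569 °C → 569 + 273.15 = 842.15 K.
T_C = 114 °F → (114 − 32) × 5/9 = 45.56 °C = 318.71 K.
T_m = 298 °C → 298 + 273.15 = 571.15 K.
First-stage efficiency η₁ = 1 − T_m/T_H = 1 − 571.15/842.15 = 0.3218.
W₁ = η₁·Q_H = 0.3218 × 330 = 106 MW.

Ẇ₁ ≈ 106 MW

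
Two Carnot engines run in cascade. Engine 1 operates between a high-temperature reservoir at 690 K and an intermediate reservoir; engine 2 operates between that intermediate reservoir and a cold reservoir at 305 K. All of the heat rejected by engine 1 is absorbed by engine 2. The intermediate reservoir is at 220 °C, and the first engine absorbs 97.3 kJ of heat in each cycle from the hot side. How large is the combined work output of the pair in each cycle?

W_total ≈ 54.3 kJ

Two reversible stages in series are equivalent to a single Carnot engine between T_H and T_C, so η_total = 1 − T_C/T_H = 1 − 305.00/690.00 = 0.5580.
W_total = η_total · Q_H = 0.5580 × 97.3 = 54.3 kJ.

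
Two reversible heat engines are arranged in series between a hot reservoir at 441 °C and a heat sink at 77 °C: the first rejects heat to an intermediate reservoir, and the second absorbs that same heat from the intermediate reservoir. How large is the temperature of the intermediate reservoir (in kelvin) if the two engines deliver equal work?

T_H = 441 °C → 441 + 273.15 = 714.15 K.
T_C = 77 °C → 77 + 273.15 = 350.15 K.
For reversible stages Q_m = Q_H·(T_m/T_H). Setting W₁ = Q_H(1 − T_m/T_H) equal to W₂ = Q_m(1 − T_C/T_m) = Q_H·(T_m − T_C)/T_H gives T_H − T_m = T_m − T_C, so T_m = (T_H + T_C)/2 = (714.15 + 350.15)/2 = 532.1 K.

T_m ≈ 532.1 K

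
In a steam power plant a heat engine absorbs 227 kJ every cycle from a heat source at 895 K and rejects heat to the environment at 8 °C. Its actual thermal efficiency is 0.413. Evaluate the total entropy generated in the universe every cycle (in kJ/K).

ΔS_univ ≈ 0.2203 kJ/K

T_C = 8 °C → 8 + 273.15 = 281.15 K.
W = η·Q_H = 0.413 × 227 = 93.75 kJ, so Q_C = Q_H − W = 133.2 kJ.
The hot reservoir loses entropy Q_H/T_H = 227/895.00 = 0.2536 kJ/K; the cold reservoir gains Q_C/T_C = 133.2/281.15 = 0.4739 kJ/K.
ΔS_univ = −Q_H/T_H + Q_C/T_C = 0.2203 kJ/K (> 0, since η = 0.413 < η_Carnot = 0.686).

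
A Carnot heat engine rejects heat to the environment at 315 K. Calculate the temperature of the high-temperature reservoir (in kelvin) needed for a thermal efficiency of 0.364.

From η = 1 − T_C/T_H, solving for T_H gives T_H = T_C/(1 − η) = 315.00/(1 − 0.364) = 495.3 K.

T_H ≈ 495.3 K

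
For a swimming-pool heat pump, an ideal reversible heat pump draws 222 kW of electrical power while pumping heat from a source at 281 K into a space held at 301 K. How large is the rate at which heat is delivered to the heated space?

COP_HP = T_H/(T_H − T_C) = 301.00/20.00 = 15.0500.
Q_H = COP_HP · W = 15.0500 × 222 = 3340 kW.

Q̇_H ≈ 3340 kW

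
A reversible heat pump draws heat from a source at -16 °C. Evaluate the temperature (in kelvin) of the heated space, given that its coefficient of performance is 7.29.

T_C = -16 °C → -16 + 273.15 = 257.15 K.
COP_HP = T_H/(T_H − T_C) ⇒ T_H = T_C·COP_HP/(COP_HP − 1) = 257.15 × 7.29/(7.29 − 1) = 298 K.

T_H ≈ 298 K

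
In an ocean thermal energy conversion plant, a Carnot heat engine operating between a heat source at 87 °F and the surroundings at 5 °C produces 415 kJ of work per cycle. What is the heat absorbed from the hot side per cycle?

Q_H ≈ 4932 kJ

T_H = 87 °F → (87 − 32) × 5/9 = 30.56 °C = 303.71 K.
T_C = 5 °C → 5 + 273.15 = 278.15 K.
Since the cycle is reversible, η = 1 − T_C/T_H = 1 − 278.15/303.71 = 0.0841.
Q_H = W/η = 415/0.0841 = 4932 kJ.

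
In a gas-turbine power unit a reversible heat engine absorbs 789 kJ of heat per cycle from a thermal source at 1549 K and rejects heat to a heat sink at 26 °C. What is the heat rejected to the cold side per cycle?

T_C = 26 °C → 26 + 273.15 = 299.15 K.
Since the cycle is reversible, η = 1 − T_C/T_H = 1 − 299.15/1549.00 = 0.8069.
For a reversible cycle Q_C/Q_H = T_C/T_H, so Q_C = 789 × 299.15/1549.00 = 152 kJ.

Q_C ≈ 152 kJ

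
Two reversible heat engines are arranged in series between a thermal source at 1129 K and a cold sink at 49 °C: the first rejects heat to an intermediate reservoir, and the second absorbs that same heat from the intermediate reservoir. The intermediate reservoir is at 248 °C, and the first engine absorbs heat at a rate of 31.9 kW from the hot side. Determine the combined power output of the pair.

Ẇ_total ≈ 22.8 kW

T_C = 49 °C → 49 + 273.15 = 322.15 K.
Two reversible stages in series are equivalent to a single Carnot engine between T_H and T_C, so η_total = 1 − T_C/T_H = 1 − 322.15/1129.00 = 0.7147.
W_total = η_total · Q_H = 0.7147 × 31.9 = 22.8 kW.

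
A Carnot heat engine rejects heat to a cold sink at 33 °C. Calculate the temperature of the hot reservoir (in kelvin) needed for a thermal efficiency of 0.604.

T_C = 33 °C → 33 + 273.15 = 306.15 K.
From η = 1 − T_C/T_H, solving for T_H gives T_H = T_C/(1 − η) = 306.15/(1 − 0.604) = 773.1 K.

T_H ≈ 773.1 K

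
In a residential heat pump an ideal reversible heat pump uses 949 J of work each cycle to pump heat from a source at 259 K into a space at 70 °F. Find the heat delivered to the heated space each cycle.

T_H = 70 °F → (70 − 32) × 5/9 = 21.11 °C = 294.26 K.
For a reversible heat pump, COP_HP = T_H/(T_H − T_C) = 294.26/35.26 = 8.3452.
Q_H = COP_HP · W = 8.3452 × 949 = 7920 J.

Q_H ≈ 7920 J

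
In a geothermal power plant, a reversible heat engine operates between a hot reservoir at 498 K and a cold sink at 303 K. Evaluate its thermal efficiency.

Since the cycle is reversible, η = 1 − T_C/T_H = 1 − 303.00/498.00 = 0.392.

η ≈ 0.392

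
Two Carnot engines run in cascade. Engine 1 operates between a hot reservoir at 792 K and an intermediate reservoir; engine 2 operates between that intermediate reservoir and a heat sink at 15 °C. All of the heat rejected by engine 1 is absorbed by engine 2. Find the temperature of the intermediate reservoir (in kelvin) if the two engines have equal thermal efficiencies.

T_C = 15 °C → 15 + 273.15 = 288.15 K.
Equal efficiencies require 1 − T_m/T_H = 1 − T_C/T_m, i.e. T_m/T_H = T_C/T_m, so T_m = √(T_H·T_C) = √(792.00 × 288.15) = 477.7 K.

T_m ≈ 477.7 K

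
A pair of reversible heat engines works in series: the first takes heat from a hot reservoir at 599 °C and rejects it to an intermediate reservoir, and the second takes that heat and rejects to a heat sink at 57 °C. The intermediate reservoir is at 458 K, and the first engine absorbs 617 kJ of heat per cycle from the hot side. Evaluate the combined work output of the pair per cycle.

T_H = 599 °C → 599 + 273.15 = 872.15 K.
T_C = 57 °C → 57 + 273.15 = 330.15 K.
Two reversible stages in series are equivalent to a single Carnot engine between T_H and T_C, so η_total = 1 − T_C/T_H = 1 − 330.15/872.15 = 0.6215.
W_total = η_total · Q_H = 0.6215 × 617 = 383 kJ.

W_total ≈ 383 kJ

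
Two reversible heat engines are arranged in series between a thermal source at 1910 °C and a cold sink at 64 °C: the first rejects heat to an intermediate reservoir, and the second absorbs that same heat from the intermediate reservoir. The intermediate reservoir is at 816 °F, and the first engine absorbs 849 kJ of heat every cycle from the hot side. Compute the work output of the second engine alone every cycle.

W₂ ≈ 144.5 kJ

T_H = 1910 °C → 1910 + 273.15 = 2183.15 K.
T_C = 64 °C → 64 + 273.15 = 337.15 K.
T_m = 816 °F → (816 − 32) × 5/9 = 435.56 °C = 708.71 K.
Heat entering the second stage: Q_m = Q_H·(T_m/T_H) = 849 × 708.71/2183.15 = 275.6 kJ.
Second-stage efficiency η₂ = 1 − T_C/T_m = 1 − 337.15/708.71 = 0.5243, so W₂ = η₂·Q_m = 144.5 kJ.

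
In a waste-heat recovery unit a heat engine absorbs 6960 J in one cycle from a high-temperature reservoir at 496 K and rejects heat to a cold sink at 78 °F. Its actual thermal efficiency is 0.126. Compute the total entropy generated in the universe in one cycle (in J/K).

T_C = 78 °F → (78 − 32) × 5/9 = 25.56 °C = 298.71 K.
W = η·Q_H = 0.126 × 6960 = 877.0 J, so Q_C = Q_H − W = 6083 J.
Reservoir entropy changes: ΔS_H = −Q_H/T_H = −6960/496.00 = -14.03 J/K and ΔS_C = +Q_C/T_C = 6083/298.71 = 20.36 J/K.
ΔS_univ = −Q_H/T_H + Q_C/T_C = 6.33 J/K (> 0, since η = 0.126 < η_Carnot = 0.398).

ΔS_univ ≈ 6.33 J/K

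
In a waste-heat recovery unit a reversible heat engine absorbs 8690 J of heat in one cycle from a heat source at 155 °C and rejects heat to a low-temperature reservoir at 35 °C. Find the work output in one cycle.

T_H = 155 °C → 155 + 273.15 = 428.15 K.
T_C = 35 °C → 35 + 273.15 = 308.15 K.
The Carnot efficiency is η = 1 − T_C/T_H = 1 − 308.15/428.15 = 0.2803.
W = η·Q_H = 0.2803 × 8690 = 2436 J.

W ≈ 2436 J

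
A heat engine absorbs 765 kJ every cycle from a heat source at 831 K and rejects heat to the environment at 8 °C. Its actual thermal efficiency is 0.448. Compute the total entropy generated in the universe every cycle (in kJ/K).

ΔS_univ ≈ 0.581 kJ/K

T_C = 8 °C → 8 + 273.15 = 281.15 K.
W = η·Q_H = 0.448 × 765 = 342.7 kJ, so Q_C = Q_H − W = 422.3 kJ.
The hot reservoir loses entropy Q_H/T_H = 765/831.00 = 0.9206 kJ/K; the cold reservoir gains Q_C/T_C = 422.3/281.15 = 1.502 kJ/K.
ΔS_univ = −Q_H/T_H + Q_C/T_C = 0.581 kJ/K (> 0, since η = 0.448 < η_Carnot = 0.662).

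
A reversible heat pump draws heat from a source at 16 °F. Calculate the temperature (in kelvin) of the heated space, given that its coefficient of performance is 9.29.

T_H ≈ 296 K

T_C = 16 °F → (16 − 32) × 5/9 = -8.89 °C = 264.26 K.
COP_HP = T_H/(T_H − T_C) ⇒ T_H = T_C·COP_HP/(COP_HP − 1) = 264.26 × 9.29/(9.29 − 1) = 296 K.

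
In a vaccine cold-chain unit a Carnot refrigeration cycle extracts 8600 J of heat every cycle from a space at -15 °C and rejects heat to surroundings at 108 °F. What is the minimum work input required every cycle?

W_in ≈ 1910 J

T_H = 108 °F → (108 − 32) × 5/9 = 42.22 °C = 315.37 K.
T_C = -15 °C → -15 + 273.15 = 258.15 K.
COP_R = T_C/(T_H − T_C) = 258.15/57.22 = 4.5114.
W = Q_C/COP_R = 8600/4.5114 = 1910 J.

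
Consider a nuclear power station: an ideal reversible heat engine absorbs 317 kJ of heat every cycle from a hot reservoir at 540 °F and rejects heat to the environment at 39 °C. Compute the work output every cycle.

T_H = 540 °F → (540 − 32) × 5/9 = 282.22 °C = 555.37 K.
T_C = 39 °C → 39 + 273.15 = 312.15 K.
For a reversible engine, η = 1 − T_C/T_H = 1 − 312.15/555.37 = 0.4379.
W = η·Q_H = 0.4379 × 317 = 139 kJ.

W ≈ 139 kJ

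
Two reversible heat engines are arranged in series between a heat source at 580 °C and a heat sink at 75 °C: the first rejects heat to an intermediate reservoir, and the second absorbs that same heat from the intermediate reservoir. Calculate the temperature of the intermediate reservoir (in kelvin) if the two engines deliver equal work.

T_m ≈ 600.6 K

T_H = 580 °C → 580 + 273.15 = 853.15 K.
T_C = 75 °C → 75 + 273.15 = 348.15 K.
For reversible stages Q_m = Q_H·(T_m/T_H). Setting W₁ = Q_H(1 − T_m/T_H) equal to W₂ = Q_m(1 − T_C/T_m) = Q_H·(T_m − T_C)/T_H gives T_H − T_m = T_m − T_C, so T_m = (T_H + T_C)/2 = (853.15 + 348.15)/2 = 600.6 K.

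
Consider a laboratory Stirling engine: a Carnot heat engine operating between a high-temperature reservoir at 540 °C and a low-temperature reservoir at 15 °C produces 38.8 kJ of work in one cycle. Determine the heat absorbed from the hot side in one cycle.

Q_H ≈ 60.1 kJ

T_H = 540 °C → 540 + 273.15 = 813.15 K.
T_C = 15 °C → 15 + 273.15 = 288.15 K.
For a reversible engine, η = 1 − T_C/T_H = 1 − 288.15/813.15 = 0.6456.
Q_H = W/η = 38.8/0.6456 = 60.1 kJ.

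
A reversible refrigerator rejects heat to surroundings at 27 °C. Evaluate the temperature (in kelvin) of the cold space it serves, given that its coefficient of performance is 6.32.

T_H = 27 °C → 27 + 273.15 = 300.15 K.
COP_R = T_C/(T_H − T_C) ⇒ T_C = T_H·COP_R/(1 + COP_R) = 300.15 × 6.32/(1 + 6.32) = 259 K.

T_C ≈ 259 K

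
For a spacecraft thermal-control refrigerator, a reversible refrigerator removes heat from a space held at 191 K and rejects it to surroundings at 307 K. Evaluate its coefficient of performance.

COP_R ≈ 1.65

The reversible coefficient of performance is COP_R = T_C/(T_H − T_C) = 191.00/(307.00 − 191.00) = 1.65.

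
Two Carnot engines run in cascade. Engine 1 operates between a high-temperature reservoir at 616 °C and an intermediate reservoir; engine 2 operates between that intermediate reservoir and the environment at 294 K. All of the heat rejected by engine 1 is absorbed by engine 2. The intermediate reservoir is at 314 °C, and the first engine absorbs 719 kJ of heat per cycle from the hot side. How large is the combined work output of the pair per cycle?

T_H = 616 °C → 616 + 273.15 = 889.15 K.
Two reversible stages in series are equivalent to a single Carnot engine between T_H and T_C, so η_total = 1 − T_C/T_H = 1 − 294.00/889.15 = 0.6693.
W_total = η_total · Q_H = 0.6693 × 719 = 481.3 kJ.

W_total ≈ 481.3 kJ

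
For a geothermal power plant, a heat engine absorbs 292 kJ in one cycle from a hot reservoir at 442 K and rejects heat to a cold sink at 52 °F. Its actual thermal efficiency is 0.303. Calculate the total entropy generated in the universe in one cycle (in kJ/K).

T_C = 52 °F → (52 − 32) × 5/9 = 11.11 °C = 284.26 K.
W = η·Q_H = 0.303 × 292 = 88.48 kJ, so Q_C = Q_H − W = 203.5 kJ.
Entropy balance on the reservoirs: −Q_H/T_H = -0.6606 kJ/K, +Q_C/T_C = 0.7160 kJ/K.
ΔS_univ = −Q_H/T_H + Q_C/T_C = 0.0553 kJ/K (> 0, since η = 0.303 < η_Carnot = 0.357).

ΔS_univ ≈ 0.0553 kJ/K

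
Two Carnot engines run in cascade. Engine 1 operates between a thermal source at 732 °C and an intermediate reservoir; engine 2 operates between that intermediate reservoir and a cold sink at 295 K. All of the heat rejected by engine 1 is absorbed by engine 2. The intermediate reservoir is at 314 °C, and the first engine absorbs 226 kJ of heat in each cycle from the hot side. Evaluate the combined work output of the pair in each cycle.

T_H = 732 °C → 732 + 273.15 = 1005.15 K.
Two reversible stages in series are equivalent to a single Carnot engine between T_H and T_C, so η_total = 1 − T_C/T_H = 1 − 295.00/1005.15 = 0.7065.
W_total = η_total · Q_H = 0.7065 × 226 = 160 kJ.

W_total ≈ 160 kJ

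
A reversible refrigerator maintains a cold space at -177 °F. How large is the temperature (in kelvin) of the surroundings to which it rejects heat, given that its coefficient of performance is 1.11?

T_C = -177 °F → (-177 − 32) × 5/9 = -116.11 °C = 157.04 K.
COP_R = T_C/(T_H − T_C) ⇒ T_H = T_C·(1 + 1/COP_R) = 157.04 × (1 + 1/1.11) = 299 K.

T_H ≈ 299 K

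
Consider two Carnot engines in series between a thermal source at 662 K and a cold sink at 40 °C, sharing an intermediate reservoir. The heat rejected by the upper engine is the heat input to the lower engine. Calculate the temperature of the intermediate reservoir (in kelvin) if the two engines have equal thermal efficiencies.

T_m ≈ 455 K

T_C = 40 °C → 40 + 273.15 = 313.15 K.
Equal efficiencies require 1 − T_m/T_H = 1 − T_C/T_m, i.e. T_m/T_H = T_C/T_m, so T_m = √(T_H·T_C) = √(662.00 × 313.15) = 455 K.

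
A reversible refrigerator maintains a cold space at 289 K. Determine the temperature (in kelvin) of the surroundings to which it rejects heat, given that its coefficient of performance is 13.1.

COP_R = T_C/(T_H − T_C) ⇒ T_H = T_C·(1 + 1/COP_R) = 289.00 × (1 + 1/13.1) = 311 K.

T_H ≈ 311 K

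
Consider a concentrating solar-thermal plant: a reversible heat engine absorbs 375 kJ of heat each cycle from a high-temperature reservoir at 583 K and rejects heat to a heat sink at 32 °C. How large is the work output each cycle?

W ≈ 179 kJ

T_C = 32 °C → 32 + 273.15 = 305.15 K.
The Carnot efficiency is η = 1 − T_C/T_H = 1 − 305.15/583.00 = 0.4766.
W = η·Q_H = 0.4766 × 375 = 179 kJ.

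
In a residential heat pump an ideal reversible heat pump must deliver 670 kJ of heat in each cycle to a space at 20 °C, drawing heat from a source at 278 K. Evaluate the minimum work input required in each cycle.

T_H = 20 °C → 20 + 273.15 = 293.15 K.
The Carnot heat-pump COP is COP_HP = T_H/(T_H − T_C) = 293.15/15.15 = 19.3498.
W = Q_H/COP_HP = 670/19.3498 = 34.6 kJ.

W_in ≈ 34.6 kJ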